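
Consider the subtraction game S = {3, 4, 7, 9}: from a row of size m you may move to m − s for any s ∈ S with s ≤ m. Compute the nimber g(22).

3

Compute g(0), g(1), … for moves {3, 4, 7, 9}:
k:     0  1  2  3  4  5  6  7  8  9 10 11 12 13 14 15 16 17 18 19 20 21 22
g(k):  0  0  0  1  1  1  2  2  2  3  3  3  0  0  0  1  1  1  2  2  2  3  3
So g(22) = 3.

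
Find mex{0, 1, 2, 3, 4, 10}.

5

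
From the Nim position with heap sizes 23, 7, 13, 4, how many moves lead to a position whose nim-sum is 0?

1

Write each in binary and XOR column by column:
  10111  (23)
  00111  (7)
  01101  (13)
  00100  (4)
  -----
  11001  (25)
The overall nim-sum is X = 25. A heap of size p has a winning move iff p XOR X < p (reduce it to p XOR X).
  23: 23 XOR 25 = 14 < 23 — winning move (to 14).
  7: 7 XOR 25 = 30 ≥ 7 — no move.
  13: 13 XOR 25 = 20 ≥ 13 — no move.
  4: 4 XOR 25 = 29 ≥ 4 — no move.
That gives 1 winning move.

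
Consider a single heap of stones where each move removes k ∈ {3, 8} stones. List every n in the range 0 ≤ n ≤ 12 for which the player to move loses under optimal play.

0, 1, 2, 6, 7, 11, 12

Grundy values for subtraction set {3, 8}:
k:     0  1  2  3  4  5  6  7  8  9 10 11 12
g(k):  0  0  0  1  1  1  0  0  2  1  1  0  0
The P-positions (g = 0) in 0..12 are 0, 1, 2, 6, 7, 11, 12.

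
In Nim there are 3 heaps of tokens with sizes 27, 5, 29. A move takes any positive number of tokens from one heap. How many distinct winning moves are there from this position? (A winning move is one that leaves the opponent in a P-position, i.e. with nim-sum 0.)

1

Compute the nim-sum pairwise:
27 ^ 5 = 30
30 ^ 29 = 3
The overall nim-sum is X = 3. A heap of size p has a winning move iff p XOR X < p (reduce it to p XOR X).
  27: 27 XOR 3 = 24 < 27 — winning move (to 24).
  5: 5 XOR 3 = 6 ≥ 5 — no move.
  29: 29 XOR 3 = 30 ≥ 29 — no move.
That gives 1 winning move.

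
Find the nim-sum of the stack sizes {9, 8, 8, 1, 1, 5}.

Compute the nim-sum pairwise:
9 XOR 8 = 1
1 XOR 8 = 9
9 XOR 1 = 8
8 XOR 1 = 9
9 XOR 5 = 12

12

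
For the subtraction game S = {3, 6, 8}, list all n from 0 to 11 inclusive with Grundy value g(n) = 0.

Grundy values for subtraction set {3, 6, 8}:
k:     0  1  2  3  4  5  6  7  8  9 10 11
g(k):  0  0  0  1  1  1  2  2  2  3  3  0
The P-positions (g = 0) in 0..11 are 0, 1, 2, 11.

0, 1, 2, 11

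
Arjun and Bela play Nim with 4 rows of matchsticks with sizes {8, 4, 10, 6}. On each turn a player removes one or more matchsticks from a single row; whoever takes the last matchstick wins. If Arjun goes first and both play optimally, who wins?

Bela wins

Compute the nim-sum pairwise:
8 ^ 4 = 12
12 ^ 10 = 6
6 ^ 6 = 0
The nim-sum is 0, so this is a P-position: the player to move is in a losing position under optimal play; Arjun is about to move from it and so loses — Bela wins.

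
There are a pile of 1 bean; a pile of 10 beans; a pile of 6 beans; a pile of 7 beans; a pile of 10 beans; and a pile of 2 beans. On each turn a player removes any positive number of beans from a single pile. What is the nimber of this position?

2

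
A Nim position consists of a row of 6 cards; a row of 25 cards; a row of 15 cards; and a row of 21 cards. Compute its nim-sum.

5

Compute the nim-sum pairwise:
6 ⊕ 25 = 31
31 ⊕ 15 = 16
16 ⊕ 21 = 5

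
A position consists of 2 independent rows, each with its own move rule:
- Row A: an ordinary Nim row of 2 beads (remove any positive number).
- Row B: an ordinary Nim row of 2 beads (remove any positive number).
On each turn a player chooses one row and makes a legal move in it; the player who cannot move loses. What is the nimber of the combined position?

0

Row A is a plain Nim row of size 2, so its Grundy value is 2.
Row B is a plain Nim row of size 2, so its Grundy value is 2.
By the Sprague-Grundy theorem, the Grundy value of a sum of independent games is the XOR of the component values.
Combined value = 2 XOR 2 = 0.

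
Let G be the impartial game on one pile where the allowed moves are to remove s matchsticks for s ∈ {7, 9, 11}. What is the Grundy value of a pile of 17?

Compute g(0), g(1), … for moves {7, 9, 11}:
k:     0  1  2  3  4  5  6  7  8  9 10 11 12 13 14 15 16 17
g(k):  0  0  0  0  0  0  0  1  1  1  1  1  1  1  2  2  2  2
So g(17) = 2.

2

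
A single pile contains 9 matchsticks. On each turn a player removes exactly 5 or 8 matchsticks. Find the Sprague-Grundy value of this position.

1

Grundy values for subtraction set {5, 8}:
k:     0  1  2  3  4  5  6  7  8  9
g(k):  0  0  0  0  0  1  1  1  1  1
So g(9) = 1.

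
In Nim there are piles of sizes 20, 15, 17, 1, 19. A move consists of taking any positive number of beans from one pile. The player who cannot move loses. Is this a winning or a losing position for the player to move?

Winning position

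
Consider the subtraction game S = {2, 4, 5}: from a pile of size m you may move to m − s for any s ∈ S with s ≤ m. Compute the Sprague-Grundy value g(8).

Grundy values for subtraction set {2, 4, 5}:
k:     0  1  2  3  4  5  6  7  8
g(k):  0  0  1  1  2  2  3  0  0
So g(8) = 0.

0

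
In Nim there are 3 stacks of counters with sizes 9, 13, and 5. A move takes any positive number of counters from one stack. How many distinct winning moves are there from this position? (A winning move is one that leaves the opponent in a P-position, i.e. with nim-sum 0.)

3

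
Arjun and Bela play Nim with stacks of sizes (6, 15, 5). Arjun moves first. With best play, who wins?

Write each in binary and XOR column by column:
  0110  (6)
  1111  (15)
  0101  (5)
  ----
  1100  (12)
The nim-sum is 12 ≠ 0, so this is an N-position: the player to move can win; Arjun has a winning move.

Arjun wins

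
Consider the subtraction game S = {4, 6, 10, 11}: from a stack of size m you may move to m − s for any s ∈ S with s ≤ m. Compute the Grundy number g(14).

3

Compute g(0), g(1), … for moves {4, 6, 10, 11}:
g(0) = mex{} = 0
g(1) = mex{} = 0
g(2) = mex{} = 0
g(3) = mex{} = 0
g(4) = mex{0} = 1
g(5) = mex{0} = 1
g(6) = mex{0} = 1
g(7) = mex{0} = 1
g(8) = mex{0,1} = 2
g(9) = mex{0,1} = 2
g(10) = mex{0,1} = 2
g(11) = mex{0,1} = 2
g(12) = mex{0,1,2} = 3
g(13) = mex{0,1,2} = 3
g(14) = mex{0,1,2} = 3
So g(14) = 3.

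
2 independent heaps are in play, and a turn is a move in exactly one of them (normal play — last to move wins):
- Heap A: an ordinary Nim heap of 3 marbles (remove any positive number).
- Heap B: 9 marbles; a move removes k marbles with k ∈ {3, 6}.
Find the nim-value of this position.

Heap A is a plain Nim heap of size 3, so its Grundy value is 3.
Build the Grundy sequence for heap B with g(k) = mex{g(k−s) : s ∈ {3, 6}, s ≤ k}:
k:     0  1  2  3  4  5  6  7  8  9
g(k):  0  0  0  1  1  1  2  2  2  0
So g(9) = 0.
By the Sprague-Grundy theorem, the Grundy value of a sum of independent games is the XOR of the component values.
Combined value = 3 ⊕ 0 = 3.

3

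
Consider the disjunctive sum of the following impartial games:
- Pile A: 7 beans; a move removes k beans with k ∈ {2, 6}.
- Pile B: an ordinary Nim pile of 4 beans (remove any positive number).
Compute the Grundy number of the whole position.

5

Grundy values for pile A (subtraction set {2, 6}):
g(0) = mex{} = 0
g(1) = mex{} = 0
g(2) = mex{0} = 1
g(3) = mex{0} = 1
g(4) = mex{1} = 0
g(5) = mex{1} = 0
g(6) = mex{0} = 1
g(7) = mex{0} = 1
So g(7) = 1.
Pile B is a plain Nim pile of size 4, so its Grundy value is 4.
By the Sprague-Grundy theorem, the Grundy value of a sum of independent games is the XOR of the component values.
Combined value = 1 XOR 4 = 5.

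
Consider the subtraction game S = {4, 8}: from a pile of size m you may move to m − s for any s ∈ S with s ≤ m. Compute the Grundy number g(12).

Build the Grundy sequence with g(k) = mex{g(k−s) : s ∈ {4, 8}, s ≤ k}:
g(0) = mex{} = 0
g(1) = mex{} = 0
g(2) = mex{} = 0
g(3) = mex{} = 0
g(4) = mex{0} = 1
g(5) = mex{0} = 1
g(6) = mex{0} = 1
g(7) = mex{0} = 1
g(8) = mex{0,1} = 2
g(9) = mex{0,1} = 2
g(10) = mex{0,1} = 2
g(11) = mex{0,1} = 2
g(12) = mex{1,2} = 0
So g(12) = 0.

0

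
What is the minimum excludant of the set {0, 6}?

0 is in the set but 1 is not, so the mex is 1.

1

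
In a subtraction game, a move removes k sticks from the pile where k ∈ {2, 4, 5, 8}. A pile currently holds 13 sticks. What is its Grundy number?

0

Grundy values for subtraction set {2, 4, 5, 8}:
k:     0  1  2  3  4  5  6  7  8  9 10 11 12 13
g(k):  0  0  1  1  2  2  3  0  4  1  0  2  1  0
So g(13) = 0.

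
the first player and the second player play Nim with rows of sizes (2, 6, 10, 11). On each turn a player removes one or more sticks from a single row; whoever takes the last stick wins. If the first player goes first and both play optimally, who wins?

the first player wins

Bitwise XOR of the heap sizes:
  0010  (2)
  0110  (6)
  1010  (10)
  1011  (11)
  ----
  0101  (5)
The nim-sum is 5 ≠ 0, so this is an N-position: the player to move can win; the first player has a winning move.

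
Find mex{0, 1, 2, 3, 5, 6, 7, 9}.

4

The values 0, 1, 2, 3 are all present; 4 is the first non-negative integer missing from the set.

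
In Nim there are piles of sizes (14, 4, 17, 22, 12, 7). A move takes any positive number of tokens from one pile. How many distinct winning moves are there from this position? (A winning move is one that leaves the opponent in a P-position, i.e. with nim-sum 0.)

5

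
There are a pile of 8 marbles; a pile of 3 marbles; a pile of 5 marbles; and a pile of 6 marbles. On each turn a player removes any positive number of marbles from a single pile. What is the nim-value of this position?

8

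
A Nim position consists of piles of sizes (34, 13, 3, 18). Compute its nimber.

62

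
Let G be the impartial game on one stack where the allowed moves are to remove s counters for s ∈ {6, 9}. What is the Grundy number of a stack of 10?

Compute g(0), g(1), … for moves {6, 9}:
g(0) = mex{} = 0
g(1) = mex{} = 0
g(2) = mex{} = 0
g(3) = mex{} = 0
g(4) = mex{} = 0
g(5) = mex{} = 0
g(6) = mex{0} = 1
g(7) = mex{0} = 1
g(8) = mex{0} = 1
g(9) = mex{0} = 1
g(10) = mex{0} = 1
So g(10) = 1.

1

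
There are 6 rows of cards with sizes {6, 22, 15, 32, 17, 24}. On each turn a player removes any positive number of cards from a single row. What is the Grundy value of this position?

54

Nim-sum: 6 ⊕ 22 ⊕ 15 ⊕ 32 ⊕ 17 ⊕ 24 = 54.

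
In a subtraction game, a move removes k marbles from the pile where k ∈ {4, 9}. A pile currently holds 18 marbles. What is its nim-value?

Build the Grundy sequence with g(k) = mex{g(k−s) : s ∈ {4, 9}, s ≤ k}:
k:     0  1  2  3  4  5  6  7  8  9 10 11 12 13 14 15 16 17 18
g(k):  0  0  0  0  1  1  1  1  0  2  2  2  1  0  0  0  0  1  1
So g(18) = 1.

1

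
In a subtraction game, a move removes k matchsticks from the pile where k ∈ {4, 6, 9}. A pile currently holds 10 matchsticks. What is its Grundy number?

2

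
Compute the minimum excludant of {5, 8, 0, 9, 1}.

2

The values 0, 1 are all present; 2 is the first non-negative integer missing from the set.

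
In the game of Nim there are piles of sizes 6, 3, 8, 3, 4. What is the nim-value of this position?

Nim-sum: 6 XOR 3 XOR 8 XOR 3 XOR 4 = 10.

10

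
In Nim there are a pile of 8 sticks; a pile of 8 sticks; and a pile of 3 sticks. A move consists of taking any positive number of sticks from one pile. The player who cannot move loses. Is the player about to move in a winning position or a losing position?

Winning position

Compute the nim-sum pairwise:
8 ⊕ 8 = 0
0 ⊕ 3 = 3
The nim-sum is 3 ≠ 0, so this is an N-position: the player to move can win.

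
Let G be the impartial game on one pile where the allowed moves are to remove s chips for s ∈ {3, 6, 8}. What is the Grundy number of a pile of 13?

0

Compute g(0), g(1), … for moves {3, 6, 8}:
g(0) = mex{} = 0
g(1) = mex{} = 0
g(2) = mex{} = 0
g(3) = mex{0} = 1
g(4) = mex{0} = 1
g(5) = mex{0} = 1
g(6) = mex{0,1} = 2
g(7) = mex{0,1} = 2
g(8) = mex{0,1} = 2
g(9) = mex{0,1,2} = 3
g(10) = mex{0,1,2} = 3
g(11) = mex{1,2} = 0
g(12) = mex{1,2,3} = 0
g(13) = mex{1,2,3} = 0
So g(13) = 0.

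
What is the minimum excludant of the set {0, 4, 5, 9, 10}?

0 is in the set but 1 is not, so the mex is 1.

1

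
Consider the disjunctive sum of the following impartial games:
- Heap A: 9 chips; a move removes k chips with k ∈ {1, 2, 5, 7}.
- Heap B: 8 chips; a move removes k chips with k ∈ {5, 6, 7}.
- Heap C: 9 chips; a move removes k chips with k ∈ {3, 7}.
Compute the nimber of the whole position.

0

Build the Grundy sequence for heap A with g(k) = mex{g(k−s) : s ∈ {1, 2, 5, 7}, s ≤ k}:
k:     0  1  2  3  4  5  6  7  8  9
g(k):  0  1  2  0  1  2  0  1  2  0
So g(9) = 0.
Build the Grundy sequence for heap B with g(k) = mex{g(k−s) : s ∈ {5, 6, 7}, s ≤ k}:
k:     0  1  2  3  4  5  6  7  8
g(k):  0  0  0  0  0  1  1  1  1
So g(8) = 1.
Grundy values for heap C (subtraction set {3, 7}):
k:     0  1  2  3  4  5  6  7  8  9
g(k):  0  0  0  1  1  1  0  2  2  1
So g(9) = 1.
The value of a disjunctive sum is the nim-sum of the parts.
Combined value = 0 XOR 1 XOR 1 = 0.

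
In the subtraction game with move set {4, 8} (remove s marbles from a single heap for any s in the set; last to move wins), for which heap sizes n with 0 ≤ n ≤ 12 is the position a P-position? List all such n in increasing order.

Compute g(0), g(1), … for moves {4, 8}:
k:     0  1  2  3  4  5  6  7  8  9 10 11 12
g(k):  0  0  0  0  1  1  1  1  2  2  2  2  0
The P-positions (g = 0) in 0..12 are 0, 1, 2, 3, 12.

0, 1, 2, 3, 12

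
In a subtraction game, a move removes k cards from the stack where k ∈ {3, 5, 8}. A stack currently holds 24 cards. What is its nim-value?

0

Build the Grundy sequence with g(k) = mex{g(k−s) : s ∈ {3, 5, 8}, s ≤ k}:
k:     0  1  2  3  4  5  6  7  8  9 10 11 12 13 14 15 16 17 18 19 20 21 22 23 24
g(k):  0  0  0  1  1  1  2  2  2  3  3  0  0  0  1  1  1  2  2  2  3  3  0  0  0
So g(24) = 0.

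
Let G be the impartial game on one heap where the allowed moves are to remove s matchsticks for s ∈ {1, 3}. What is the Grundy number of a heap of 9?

Compute g(0), g(1), … for moves {1, 3}:
k:     0  1  2  3  4  5  6  7  8  9
g(k):  0  1  0  1  0  1  0  1  0  1
So g(9) = 1.

1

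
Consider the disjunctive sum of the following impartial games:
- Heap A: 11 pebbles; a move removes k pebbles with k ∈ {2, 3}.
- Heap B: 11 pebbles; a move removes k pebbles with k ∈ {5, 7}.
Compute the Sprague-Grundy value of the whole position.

2

For heap A, compute g(0), g(1), … with moves {2, 3}:
k:     0  1  2  3  4  5  6  7  8  9 10 11
g(k):  0  0  1  1  2  0  0  1  1  2  0  0
So g(11) = 0.
For heap B, compute g(0), g(1), … with moves {5, 7}:
k:     0  1  2  3  4  5  6  7  8  9 10 11
g(k):  0  0  0  0  0  1  1  1  1  1  2  2
So g(11) = 2.
The value of a disjunctive sum is the nim-sum of the parts.
Combined value = 0 XOR 2 = 2.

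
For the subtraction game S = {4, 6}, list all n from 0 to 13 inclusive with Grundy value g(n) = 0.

Build the Grundy sequence with g(k) = mex{g(k−s) : s ∈ {4, 6}, s ≤ k}:
g(0) = mex{} = 0
g(1) = mex{} = 0
g(2) = mex{} = 0
g(3) = mex{} = 0
g(4) = mex{0} = 1
g(5) = mex{0} = 1
g(6) = mex{0} = 1
g(7) = mex{0} = 1
g(8) = mex{0,1} = 2
g(9) = mex{0,1} = 2
g(10) = mex{1} = 0
g(11) = mex{1} = 0
g(12) = mex{1,2} = 0
g(13) = mex{1,2} = 0
The P-positions (g = 0) in 0..13 are 0, 1, 2, 3, 10, 11, 12, 13.

0, 1, 2, 3, 10, 11, 12, 13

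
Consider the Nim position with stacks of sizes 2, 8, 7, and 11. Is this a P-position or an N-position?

N-position

Compute the nim-sum pairwise:
2 ⊕ 8 = 10
10 ⊕ 7 = 13
13 ⊕ 11 = 6
The nim-sum is 6 ≠ 0, so this is an N-position: the player to move can win.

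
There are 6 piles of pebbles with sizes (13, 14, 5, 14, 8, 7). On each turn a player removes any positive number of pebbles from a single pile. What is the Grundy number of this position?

7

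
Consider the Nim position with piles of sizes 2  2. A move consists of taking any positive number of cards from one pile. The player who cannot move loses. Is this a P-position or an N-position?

Compute the nim-sum pairwise:
2 ⊕ 2 = 0
The nim-sum is 0, so this is a P-position: the player to move is in a losing position under optimal play.

P-position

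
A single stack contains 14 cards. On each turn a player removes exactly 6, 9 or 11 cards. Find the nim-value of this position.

2

Build the Grundy sequence with g(k) = mex{g(k−s) : s ∈ {6, 9, 11}, s ≤ k}:
g(0) = mex{} = 0
g(1) = mex{} = 0
g(2) = mex{} = 0
g(3) = mex{} = 0
g(4) = mex{} = 0
g(5) = mex{} = 0
g(6) = mex{0} = 1
g(7) = mex{0} = 1
g(8) = mex{0} = 1
g(9) = mex{0} = 1
g(10) = mex{0} = 1
g(11) = mex{0} = 1
g(12) = mex{0,1} = 2
g(13) = mex{0,1} = 2
g(14) = mex{0,1} = 2
So g(14) = 2.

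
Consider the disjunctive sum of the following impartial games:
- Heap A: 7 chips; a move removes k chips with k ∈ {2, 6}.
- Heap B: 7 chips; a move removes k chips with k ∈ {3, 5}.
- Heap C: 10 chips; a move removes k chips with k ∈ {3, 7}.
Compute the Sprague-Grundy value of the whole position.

Build the Grundy sequence for heap A with g(k) = mex{g(k−s) : s ∈ {2, 6}, s ≤ k}:
g(0) = mex{} = 0
g(1) = mex{} = 0
g(2) = mex{0} = 1
g(3) = mex{0} = 1
g(4) = mex{1} = 0
g(5) = mex{1} = 0
g(6) = mex{0} = 1
g(7) = mex{0} = 1
So g(7) = 1.
Grundy values for heap B (subtraction set {3, 5}):
k:     0  1  2  3  4  5  6  7
g(k):  0  0  0  1  1  1  2  2
So g(7) = 2.
Grundy values for heap C (subtraction set {3, 7}):
k:     0  1  2  3  4  5  6  7  8  9 10
g(k):  0  0  0  1  1  1  0  2  2  1  0
So g(10) = 0.
By the Sprague-Grundy theorem, the Grundy value of a sum of independent games is the XOR of the component values.
Combined value = 1 ⊕ 2 ⊕ 0 = 3.

3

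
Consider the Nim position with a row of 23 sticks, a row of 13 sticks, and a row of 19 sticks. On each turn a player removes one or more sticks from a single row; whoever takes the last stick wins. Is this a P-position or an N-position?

Compute the nim-sum pairwise:
23 XOR 13 = 26
26 XOR 19 = 9
The nim-sum is 9 ≠ 0, so this is an N-position: the player to move can win.

N-position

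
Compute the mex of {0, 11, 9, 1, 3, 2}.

4

The values 0, 1, 2, 3 are all present; 4 is the first non-negative integer missing from the set.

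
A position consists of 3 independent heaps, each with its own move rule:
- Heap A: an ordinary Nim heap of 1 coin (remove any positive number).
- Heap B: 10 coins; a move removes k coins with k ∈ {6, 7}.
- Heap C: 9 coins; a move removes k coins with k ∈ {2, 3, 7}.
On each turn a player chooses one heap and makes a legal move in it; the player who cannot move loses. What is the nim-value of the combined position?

Heap A is a plain Nim heap of size 1, so its Grundy value is 1.
For heap B, compute g(0), g(1), … with moves {6, 7}:
g(0) = mex{} = 0
g(1) = mex{} = 0
g(2) = mex{} = 0
g(3) = mex{} = 0
g(4) = mex{} = 0
g(5) = mex{} = 0
g(6) = mex{0} = 1
g(7) = mex{0} = 1
g(8) = mex{0} = 1
g(9) = mex{0} = 1
g(10) = mex{0} = 1
So g(10) = 1.
Grundy values for heap C (subtraction set {2, 3, 7}):
g(0) = mex{} = 0
g(1) = mex{} = 0
g(2) = mex{0} = 1
g(3) = mex{0} = 1
g(4) = mex{0,1} = 2
g(5) = mex{1} = 0
g(6) = mex{1,2} = 0
g(7) = mex{0,2} = 1
g(8) = mex{0} = 1
g(9) = mex{0,1} = 2
So g(9) = 2.
The value of a disjunctive sum is the nim-sum of the parts.
Combined value = 1 XOR 1 XOR 2 = 2.

2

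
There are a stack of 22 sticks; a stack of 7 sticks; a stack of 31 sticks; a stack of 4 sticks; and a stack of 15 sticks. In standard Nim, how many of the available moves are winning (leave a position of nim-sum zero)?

5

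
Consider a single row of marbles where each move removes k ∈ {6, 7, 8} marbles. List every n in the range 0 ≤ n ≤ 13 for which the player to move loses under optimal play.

0, 1, 2, 3, 4, 5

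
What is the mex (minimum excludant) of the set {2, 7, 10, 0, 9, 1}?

3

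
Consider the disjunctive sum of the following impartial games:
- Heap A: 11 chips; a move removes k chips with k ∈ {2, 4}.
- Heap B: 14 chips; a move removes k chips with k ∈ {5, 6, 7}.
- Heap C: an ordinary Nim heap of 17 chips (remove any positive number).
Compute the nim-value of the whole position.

19

Build the Grundy sequence for heap A with g(k) = mex{g(k−s) : s ∈ {2, 4}, s ≤ k}:
k:     0  1  2  3  4  5  6  7  8  9 10 11
g(k):  0  0  1  1  2  2  0  0  1  1  2  2
So g(11) = 2.
For heap B, compute g(0), g(1), … with moves {5, 6, 7}:
k:     0  1  2  3  4  5  6  7  8  9 10 11 12 13 14
g(k):  0  0  0  0  0  1  1  1  1  1  2  2  0  0  0
So g(14) = 0.
Heap C is a plain Nim heap of size 17, so its Grundy value is 17.
By the Sprague-Grundy theorem, the Grundy value of a sum of independent games is the XOR of the component values.
Combined value = 2 ⊕ 0 ⊕ 17 = 19.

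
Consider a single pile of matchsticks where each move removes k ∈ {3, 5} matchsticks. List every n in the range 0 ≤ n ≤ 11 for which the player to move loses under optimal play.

0, 1, 2, 8, 9, 10

Build the Grundy sequence with g(k) = mex{g(k−s) : s ∈ {3, 5}, s ≤ k}:
k:     0  1  2  3  4  5  6  7  8  9 10 11
g(k):  0  0  0  1  1  1  2  2  0  0  0  1
The P-positions (g = 0) in 0..11 are 0, 1, 2, 8, 9, 10.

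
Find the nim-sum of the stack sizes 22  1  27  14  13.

Nim-sum: 22 XOR 1 XOR 27 XOR 14 XOR 13 = 15.

15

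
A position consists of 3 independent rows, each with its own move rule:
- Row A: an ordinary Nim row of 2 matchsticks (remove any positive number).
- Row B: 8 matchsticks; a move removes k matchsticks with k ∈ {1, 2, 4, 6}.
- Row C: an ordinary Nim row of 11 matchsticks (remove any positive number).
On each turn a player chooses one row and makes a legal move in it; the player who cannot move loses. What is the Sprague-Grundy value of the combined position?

9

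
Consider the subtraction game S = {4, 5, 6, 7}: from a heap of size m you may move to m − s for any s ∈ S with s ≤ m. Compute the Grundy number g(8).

Build the Grundy sequence with g(k) = mex{g(k−s) : s ∈ {4, 5, 6, 7}, s ≤ k}:
k:     0  1  2  3  4  5  6  7  8
g(k):  0  0  0  0  1  1  1  1  2
So g(8) = 2.

2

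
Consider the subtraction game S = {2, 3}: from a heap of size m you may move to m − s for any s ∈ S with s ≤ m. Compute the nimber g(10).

Build the Grundy sequence with g(k) = mex{g(k−s) : s ∈ {2, 3}, s ≤ k}:
g(0) = mex{} = 0
g(1) = mex{} = 0
g(2) = mex{0} = 1
g(3) = mex{0} = 1
g(4) = mex{0,1} = 2
g(5) = mex{1} = 0
g(6) = mex{1,2} = 0
g(7) = mex{0,2} = 1
g(8) = mex{0} = 1
g(9) = mex{0,1} = 2
g(10) = mex{1} = 0
So g(10) = 0.

0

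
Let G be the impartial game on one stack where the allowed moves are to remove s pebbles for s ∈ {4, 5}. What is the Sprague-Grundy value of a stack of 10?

0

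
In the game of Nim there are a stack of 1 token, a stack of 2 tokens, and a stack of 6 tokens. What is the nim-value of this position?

In binary:
  001  (1)
  010  (2)
  110  (6)
  ---
  101  (5)

5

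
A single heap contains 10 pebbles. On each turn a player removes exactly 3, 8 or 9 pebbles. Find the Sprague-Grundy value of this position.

Build the Grundy sequence with g(k) = mex{g(k−s) : s ∈ {3, 8, 9}, s ≤ k}:
g(0) = mex{} = 0
g(1) = mex{} = 0
g(2) = mex{} = 0
g(3) = mex{0} = 1
g(4) = mex{0} = 1
g(5) = mex{0} = 1
g(6) = mex{1} = 0
g(7) = mex{1} = 0
g(8) = mex{0,1} = 2
g(9) = mex{0} = 1
g(10) = mex{0} = 1
So g(10) = 1.

1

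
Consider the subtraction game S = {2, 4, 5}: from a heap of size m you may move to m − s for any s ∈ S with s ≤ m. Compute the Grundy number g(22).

Compute g(0), g(1), … for moves {2, 4, 5}:
k:     0  1  2  3  4  5  6  7  8  9 10 11 12 13 14 15 16 17 18 19 20 21 22
g(k):  0  0  1  1  2  2  3  0  0  1  1  2  2  3  0  0  1  1  2  2  3  0  0
So g(22) = 0.

0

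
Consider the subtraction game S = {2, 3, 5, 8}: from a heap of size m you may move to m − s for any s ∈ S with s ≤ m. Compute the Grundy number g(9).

1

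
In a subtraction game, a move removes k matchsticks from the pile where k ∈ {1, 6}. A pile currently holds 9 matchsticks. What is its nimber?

0

Grundy values for subtraction set {1, 6}:
g(0) = mex{} = 0
g(1) = mex{0} = 1
g(2) = mex{1} = 0
g(3) = mex{0} = 1
g(4) = mex{1} = 0
g(5) = mex{0} = 1
g(6) = mex{0,1} = 2
g(7) = mex{1,2} = 0
g(8) = mex{0} = 1
g(9) = mex{1} = 0
So g(9) = 0.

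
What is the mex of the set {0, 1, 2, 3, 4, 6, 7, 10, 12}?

5

The values 0, 1, 2, 3, 4 are all present; 5 is the first non-negative integer missing from the set.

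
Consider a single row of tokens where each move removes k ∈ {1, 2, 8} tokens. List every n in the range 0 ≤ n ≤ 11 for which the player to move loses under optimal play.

0, 3, 6, 9

Grundy values for subtraction set {1, 2, 8}:
k:     0  1  2  3  4  5  6  7  8  9 10 11
g(k):  0  1  2  0  1  2  0  1  2  0  1  2
The P-positions (g = 0) in 0..11 are 0, 3, 6, 9.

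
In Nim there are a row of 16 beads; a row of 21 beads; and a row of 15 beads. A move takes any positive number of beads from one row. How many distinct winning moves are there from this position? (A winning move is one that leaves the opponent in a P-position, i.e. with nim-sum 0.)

Nim-sum: 16 ⊕ 21 ⊕ 15 = 10.
The overall nim-sum is X = 10. A row of size p has a winning move iff p XOR X < p (reduce it to p XOR X).
  16: 16 XOR 10 = 26 ≥ 16 — no move.
  21: 21 XOR 10 = 31 ≥ 21 — no move.
  15: 15 XOR 10 = 5 < 15 — winning move (to 5).
That gives 1 winning move.

1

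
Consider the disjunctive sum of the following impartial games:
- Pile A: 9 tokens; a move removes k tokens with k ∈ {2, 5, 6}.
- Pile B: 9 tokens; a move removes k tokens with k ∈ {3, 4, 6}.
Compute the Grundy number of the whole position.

2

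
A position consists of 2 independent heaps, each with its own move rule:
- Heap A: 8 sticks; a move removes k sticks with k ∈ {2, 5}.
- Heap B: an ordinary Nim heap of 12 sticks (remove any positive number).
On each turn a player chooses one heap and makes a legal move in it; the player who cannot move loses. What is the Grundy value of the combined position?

For heap A, compute g(0), g(1), … with moves {2, 5}:
k:     0  1  2  3  4  5  6  7  8
g(k):  0  0  1  1  0  2  1  0  0
So g(8) = 0.
Heap B is a plain Nim heap of size 12, so its Grundy value is 12.
The value of a disjunctive sum is the nim-sum of the parts.
Combined value = 0 ⊕ 12 = 12.

12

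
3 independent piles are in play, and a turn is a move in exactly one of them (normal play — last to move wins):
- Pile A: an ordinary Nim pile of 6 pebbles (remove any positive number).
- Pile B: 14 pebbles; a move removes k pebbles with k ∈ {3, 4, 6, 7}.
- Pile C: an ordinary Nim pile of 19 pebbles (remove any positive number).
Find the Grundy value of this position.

20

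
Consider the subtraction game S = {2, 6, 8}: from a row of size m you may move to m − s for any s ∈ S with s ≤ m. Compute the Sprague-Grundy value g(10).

3

Build the Grundy sequence with g(k) = mex{g(k−s) : s ∈ {2, 6, 8}, s ≤ k}:
g(0) = mex{} = 0
g(1) = mex{} = 0
g(2) = mex{0} = 1
g(3) = mex{0} = 1
g(4) = mex{1} = 0
g(5) = mex{1} = 0
g(6) = mex{0} = 1
g(7) = mex{0} = 1
g(8) = mex{0,1} = 2
g(9) = mex{0,1} = 2
g(10) = mex{0,1,2} = 3
So g(10) = 3.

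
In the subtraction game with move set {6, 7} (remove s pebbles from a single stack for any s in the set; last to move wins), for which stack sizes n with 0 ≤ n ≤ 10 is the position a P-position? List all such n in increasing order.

0, 1, 2, 3, 4, 5

Build the Grundy sequence with g(k) = mex{g(k−s) : s ∈ {6, 7}, s ≤ k}:
g(0) = mex{} = 0
g(1) = mex{} = 0
g(2) = mex{} = 0
g(3) = mex{} = 0
g(4) = mex{} = 0
g(5) = mex{} = 0
g(6) = mex{0} = 1
g(7) = mex{0} = 1
g(8) = mex{0} = 1
g(9) = mex{0} = 1
g(10) = mex{0} = 1
The P-positions (g = 0) in 0..10 are 0, 1, 2, 3, 4, 5.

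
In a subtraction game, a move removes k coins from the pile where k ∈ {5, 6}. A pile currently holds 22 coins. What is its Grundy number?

Build the Grundy sequence with g(k) = mex{g(k−s) : s ∈ {5, 6}, s ≤ k}:
k:     0  1  2  3  4  5  6  7  8  9 10 11 12 13 14 15 16 17 18 19 20 21 22
g(k):  0  0  0  0  0  1  1  1  1  1  2  0  0  0  0  0  1  1  1  1  1  2  0
So g(22) = 0.

0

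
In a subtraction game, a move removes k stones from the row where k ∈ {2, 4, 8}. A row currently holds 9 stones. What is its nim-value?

Grundy values for subtraction set {2, 4, 8}:
g(0) = mex{} = 0
g(1) = mex{} = 0
g(2) = mex{0} = 1
g(3) = mex{0} = 1
g(4) = mex{0,1} = 2
g(5) = mex{0,1} = 2
g(6) = mex{1,2} = 0
g(7) = mex{1,2} = 0
g(8) = mex{0,2} = 1
g(9) = mex{0,2} = 1
So g(9) = 1.

1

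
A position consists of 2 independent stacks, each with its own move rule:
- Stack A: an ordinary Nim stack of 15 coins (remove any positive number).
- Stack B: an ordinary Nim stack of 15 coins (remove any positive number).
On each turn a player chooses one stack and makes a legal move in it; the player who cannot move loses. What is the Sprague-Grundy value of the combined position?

Stack A is a plain Nim stack of size 15, so its Grundy value is 15.
Stack B is a plain Nim stack of size 15, so its Grundy value is 15.
By the Sprague-Grundy theorem, the Grundy value of a sum of independent games is the XOR of the component values.
Combined value = 15 ⊕ 15 = 0.

0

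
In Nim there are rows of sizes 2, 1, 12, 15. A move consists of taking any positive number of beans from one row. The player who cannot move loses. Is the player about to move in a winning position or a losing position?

Nim-sum: 2 ⊕ 1 ⊕ 12 ⊕ 15 = 0.
The nim-sum is 0, so this is a P-position: the player to move is in a losing position under optimal play.

Losing position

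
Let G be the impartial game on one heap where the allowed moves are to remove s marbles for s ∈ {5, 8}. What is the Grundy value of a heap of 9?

Build the Grundy sequence with g(k) = mex{g(k−s) : s ∈ {5, 8}, s ≤ k}:
g(0) = mex{} = 0
g(1) = mex{} = 0
g(2) = mex{} = 0
g(3) = mex{} = 0
g(4) = mex{} = 0
g(5) = mex{0} = 1
g(6) = mex{0} = 1
g(7) = mex{0} = 1
g(8) = mex{0} = 1
g(9) = mex{0} = 1
So g(9) = 1.

1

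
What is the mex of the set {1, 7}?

0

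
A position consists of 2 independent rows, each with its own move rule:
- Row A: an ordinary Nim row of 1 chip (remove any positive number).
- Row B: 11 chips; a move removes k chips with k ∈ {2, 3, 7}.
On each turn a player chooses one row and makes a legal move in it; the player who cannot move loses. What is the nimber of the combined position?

1

Row A is a plain Nim row of size 1, so its Grundy value is 1.
Grundy values for row B (subtraction set {2, 3, 7}):
g(0) = mex{} = 0
g(1) = mex{} = 0
g(2) = mex{0} = 1
g(3) = mex{0} = 1
g(4) = mex{0,1} = 2
g(5) = mex{1} = 0
g(6) = mex{1,2} = 0
g(7) = mex{0,2} = 1
g(8) = mex{0} = 1
g(9) = mex{0,1} = 2
g(10) = mex{1} = 0
g(11) = mex{1,2} = 0
So g(11) = 0.
The value of a disjunctive sum is the nim-sum of the parts.
Combined value = 1 XOR 0 = 1.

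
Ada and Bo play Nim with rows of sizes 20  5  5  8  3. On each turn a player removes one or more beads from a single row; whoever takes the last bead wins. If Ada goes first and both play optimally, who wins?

Ada wins

Bitwise XOR of the heap sizes:
  10100  (20)
  00101  (5)
  00101  (5)
  01000  (8)
  00011  (3)
  -----
  11111  (31)
The nim-sum is 31 ≠ 0, so this is an N-position: the player to move can win; Ada has a winning move.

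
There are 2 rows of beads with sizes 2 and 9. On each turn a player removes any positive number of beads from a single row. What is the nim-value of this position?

11

Nim-sum: 2 XOR 9 = 11.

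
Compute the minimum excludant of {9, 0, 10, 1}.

2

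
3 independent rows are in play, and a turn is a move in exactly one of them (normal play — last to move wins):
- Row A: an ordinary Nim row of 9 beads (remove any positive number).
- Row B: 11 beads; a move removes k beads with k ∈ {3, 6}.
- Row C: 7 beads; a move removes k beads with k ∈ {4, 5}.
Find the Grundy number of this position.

Row A is a plain Nim row of size 9, so its Grundy value is 9.
Grundy values for row B (subtraction set {3, 6}):
g(0) = mex{} = 0
g(1) = mex{} = 0
g(2) = mex{} = 0
g(3) = mex{0} = 1
g(4) = mex{0} = 1
g(5) = mex{0} = 1
g(6) = mex{0,1} = 2
g(7) = mex{0,1} = 2
g(8) = mex{0,1} = 2
g(9) = mex{1,2} = 0
g(10) = mex{1,2} = 0
g(11) = mex{1,2} = 0
So g(11) = 0.
For row C, compute g(0), g(1), … with moves {4, 5}:
g(0) = mex{} = 0
g(1) = mex{} = 0
g(2) = mex{} = 0
g(3) = mex{} = 0
g(4) = mex{0} = 1
g(5) = mex{0} = 1
g(6) = mex{0} = 1
g(7) = mex{0} = 1
So g(7) = 1.
The value of a disjunctive sum is the nim-sum of the parts.
Combined value = 9 XOR 0 XOR 1 = 8.

8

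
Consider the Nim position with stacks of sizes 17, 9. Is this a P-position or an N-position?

N-position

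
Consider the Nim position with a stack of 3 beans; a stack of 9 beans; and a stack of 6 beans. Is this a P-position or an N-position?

N-position

Compute the nim-sum pairwise:
3 ⊕ 9 = 10
10 ⊕ 6 = 12
The nim-sum is 12 ≠ 0, so this is an N-position: the player to move can win.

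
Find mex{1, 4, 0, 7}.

The values 0, 1 are all present; 2 is the first non-negative integer missing from the set.

2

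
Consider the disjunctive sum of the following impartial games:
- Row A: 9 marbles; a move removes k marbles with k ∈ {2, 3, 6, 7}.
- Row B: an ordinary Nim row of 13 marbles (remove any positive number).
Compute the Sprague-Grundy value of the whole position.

13

For row A, compute g(0), g(1), … with moves {2, 3, 6, 7}:
g(0) = mex{} = 0
g(1) = mex{} = 0
g(2) = mex{0} = 1
g(3) = mex{0} = 1
g(4) = mex{0,1} = 2
g(5) = mex{1} = 0
g(6) = mex{0,1,2} = 3
g(7) = mex{0,2} = 1
g(8) = mex{0,1,3} = 2
g(9) = mex{1,3} = 0
So g(9) = 0.
Row B is a plain Nim row of size 13, so its Grundy value is 13.
By the Sprague-Grundy theorem, the Grundy value of a sum of independent games is the XOR of the component values.
Combined value = 0 ⊕ 13 = 13.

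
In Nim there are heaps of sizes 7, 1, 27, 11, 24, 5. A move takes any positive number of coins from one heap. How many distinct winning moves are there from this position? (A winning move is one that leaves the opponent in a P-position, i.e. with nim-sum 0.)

Compute the nim-sum pairwise:
7 ^ 1 = 6
6 ^ 27 = 29
29 ^ 11 = 22
22 ^ 24 = 14
14 ^ 5 = 11
The overall nim-sum is X = 11. A heap of size p has a winning move iff p XOR X < p (reduce it to p XOR X).
  7: 7 XOR 11 = 12 ≥ 7 — no move.
  1: 1 XOR 11 = 10 ≥ 1 — no move.
  27: 27 XOR 11 = 16 < 27 — winning move (to 16).
  11: 11 XOR 11 = 0 < 11 — winning move (to 0).
  24: 24 XOR 11 = 19 < 24 — winning move (to 19).
  5: 5 XOR 11 = 14 ≥ 5 — no move.
That gives 3 winning moves.

3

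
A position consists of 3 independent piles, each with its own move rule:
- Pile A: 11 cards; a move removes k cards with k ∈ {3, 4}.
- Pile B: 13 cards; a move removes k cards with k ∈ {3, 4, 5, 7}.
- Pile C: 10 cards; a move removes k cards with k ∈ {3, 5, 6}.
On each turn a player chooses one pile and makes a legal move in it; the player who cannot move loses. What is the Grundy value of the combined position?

0

Grundy values for pile A (subtraction set {3, 4}):
k:     0  1  2  3  4  5  6  7  8  9 10 11
g(k):  0  0  0  1  1  1  2  0  0  0  1  1
So g(11) = 1.
Build the Grundy sequence for pile B with g(k) = mex{g(k−s) : s ∈ {3, 4, 5, 7}, s ≤ k}:
g(0) = mex{} = 0
g(1) = mex{} = 0
g(2) = mex{} = 0
g(3) = mex{0} = 1
g(4) = mex{0} = 1
g(5) = mex{0} = 1
g(6) = mex{0,1} = 2
g(7) = mex{0,1} = 2
g(8) = mex{0,1} = 2
g(9) = mex{0,1,2} = 3
g(10) = mex{1,2} = 0
g(11) = mex{1,2} = 0
g(12) = mex{1,2,3} = 0
g(13) = mex{0,2,3} = 1
So g(13) = 1.
Build the Grundy sequence for pile C with g(k) = mex{g(k−s) : s ∈ {3, 5, 6}, s ≤ k}:
k:     0  1  2  3  4  5  6  7  8  9 10
g(k):  0  0  0  1  1  1  2  2  2  0  0
So g(10) = 0.
By the Sprague-Grundy theorem, the Grundy value of a sum of independent games is the XOR of the component values.
Combined value = 1 XOR 1 XOR 0 = 0.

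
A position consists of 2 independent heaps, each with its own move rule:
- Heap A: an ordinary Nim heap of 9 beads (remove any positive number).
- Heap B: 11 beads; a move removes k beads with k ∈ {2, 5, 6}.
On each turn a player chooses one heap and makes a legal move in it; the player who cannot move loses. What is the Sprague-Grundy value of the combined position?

9

Heap A is a plain Nim heap of size 9, so its Grundy value is 9.
For heap B, compute g(0), g(1), … with moves {2, 5, 6}:
k:     0  1  2  3  4  5  6  7  8  9 10 11
g(k):  0  0  1  1  0  2  1  3  0  2  1  0
So g(11) = 0.
By the Sprague-Grundy theorem, the Grundy value of a sum of independent games is the XOR of the component values.
Combined value = 9 XOR 0 = 9.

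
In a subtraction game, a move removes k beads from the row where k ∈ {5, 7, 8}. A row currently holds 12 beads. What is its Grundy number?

2

Compute g(0), g(1), … for moves {5, 7, 8}:
k:     0  1  2  3  4  5  6  7  8  9 10 11 12
g(k):  0  0  0  0  0  1  1  1  1  1  2  2  2
So g(12) = 2.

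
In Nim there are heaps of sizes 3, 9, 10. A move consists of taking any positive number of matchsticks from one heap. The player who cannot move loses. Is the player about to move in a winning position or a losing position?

Nim-sum: 3 ⊕ 9 ⊕ 10 = 0.
The nim-sum is 0, so this is a P-position: the player to move is in a losing position under optimal play.

Losing position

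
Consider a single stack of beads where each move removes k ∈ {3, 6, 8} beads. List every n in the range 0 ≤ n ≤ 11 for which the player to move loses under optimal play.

Build the Grundy sequence with g(k) = mex{g(k−s) : s ∈ {3, 6, 8}, s ≤ k}:
k:     0  1  2  3  4  5  6  7  8  9 10 11
g(k):  0  0  0  1  1  1  2  2  2  3  3  0
The P-positions (g = 0) in 0..11 are 0, 1, 2, 11.

0, 1, 2, 11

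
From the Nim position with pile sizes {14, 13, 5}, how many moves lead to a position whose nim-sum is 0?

Nim-sum: 14 ^ 13 ^ 5 = 6.
The overall nim-sum is X = 6. A pile of size p has a winning move iff p XOR X < p (reduce it to p XOR X).
  14: 14 XOR 6 = 8 < 14 — winning move (to 8).
  13: 13 XOR 6 = 11 < 13 — winning move (to 11).
  5: 5 XOR 6 = 3 < 5 — winning move (to 3).
That gives 3 winning moves.

3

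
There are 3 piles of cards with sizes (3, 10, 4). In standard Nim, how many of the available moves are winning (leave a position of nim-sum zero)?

Compute the nim-sum pairwise:
3 XOR 10 = 9
9 XOR 4 = 13
The overall nim-sum is X = 13. A pile of size p has a winning move iff p XOR X < p (reduce it to p XOR X).
  3: 3 XOR 13 = 14 ≥ 3 — no move.
  10: 10 XOR 13 = 7 < 10 — winning move (to 7).
  4: 4 XOR 13 = 9 ≥ 4 — no move.
That gives 1 winning move.

1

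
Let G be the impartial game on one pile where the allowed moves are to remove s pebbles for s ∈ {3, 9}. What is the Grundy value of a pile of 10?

1

Build the Grundy sequence with g(k) = mex{g(k−s) : s ∈ {3, 9}, s ≤ k}:
k:     0  1  2  3  4  5  6  7  8  9 10
g(k):  0  0  0  1  1  1  0  0  0  1  1
So g(10) = 1.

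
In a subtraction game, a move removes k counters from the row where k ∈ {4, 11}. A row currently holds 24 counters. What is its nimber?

0

Grundy values for subtraction set {4, 11}:
k:     0  1  2  3  4  5  6  7  8  9 10 11 12 13 14 15 16 17 18 19 20 21 22 23 24
g(k):  0  0  0  0  1  1  1  1  0  0  0  2  1  1  1  0  0  0  0  1  1  1  1  0  0
So g(24) = 0.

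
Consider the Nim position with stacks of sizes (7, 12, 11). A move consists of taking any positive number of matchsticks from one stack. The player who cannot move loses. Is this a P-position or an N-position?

P-position

Compute the nim-sum pairwise:
7 ⊕ 12 = 11
11 ⊕ 11 = 0
The nim-sum is 0, so this is a P-position: the player to move is in a losing position under optimal play.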